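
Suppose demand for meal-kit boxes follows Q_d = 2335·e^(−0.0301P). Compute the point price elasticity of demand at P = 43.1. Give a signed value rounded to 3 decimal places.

dQ_d/dP = −0.0301·Q_d = -19.2061. At P = 43.1, Q_d = 638.076.
Ed = (dQ_d/dP)·(P/Q_d) = (-19.2061) × (43.1/638.076) = -1.29731

-1.297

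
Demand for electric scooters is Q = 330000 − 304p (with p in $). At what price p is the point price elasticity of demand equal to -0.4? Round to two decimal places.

Ed = −304p/(330000 − 304p). Set this equal to -0.4:
304p = 0.4·(330000 − 304p) ⇒ 304p(1 + 0.4) = 0.4·330000
p = 0.4·330000 / (304·1.4) = 310.1503…

310.15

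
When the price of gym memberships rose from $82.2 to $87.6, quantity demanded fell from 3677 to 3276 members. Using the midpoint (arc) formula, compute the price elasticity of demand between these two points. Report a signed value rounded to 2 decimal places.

-1.81

%ΔQ = (3276 − 3677) / [(3677 + 3276)/2] = -401/3476.5 = -0.115345…
%ΔP = (87.6 − 82.2) / [(82.2 + 87.6)/2] = 5.4/84.9 = 0.063604…
Arc Ed = %ΔQ / %ΔP = (-401/3476.5) / (5.4/84.9) = -1.8134…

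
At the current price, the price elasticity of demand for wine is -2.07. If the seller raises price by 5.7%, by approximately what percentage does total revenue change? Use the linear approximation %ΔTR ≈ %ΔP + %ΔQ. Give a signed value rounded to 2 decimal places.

%ΔQ ≈ Ed × %ΔP = (-2.07) × (+5.7%) = -11.7990%
%ΔTR ≈ %ΔP + %ΔQ = (+5.7%) + (-11.7990%) = -6.0990%

-6.10%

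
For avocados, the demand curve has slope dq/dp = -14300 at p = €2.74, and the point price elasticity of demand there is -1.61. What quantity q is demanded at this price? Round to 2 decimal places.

Ed = (dq/dp)·(p/q) ⇒ q = (dq/dp)·p/Ed = (-14300)·2.74/(-1.61) = 24336.6459…

24336.65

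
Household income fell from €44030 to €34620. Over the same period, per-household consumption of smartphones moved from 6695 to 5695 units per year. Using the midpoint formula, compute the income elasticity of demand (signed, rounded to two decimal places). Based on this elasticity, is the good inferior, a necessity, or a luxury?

0.67; necessity

%ΔQ = (5695 − 6695)/[( 6695 + 5695)/2] = -1000/6195 = -0.161420…
%ΔIncome = (34620 − 44030)/[( 44030 + 34620)/2] = -9410/39325 = -0.239287…
E_income = (-1000/6195) / (-9410/39325) = 0.6745…
0 < E_income < 1 ⇒ normal good, necessity.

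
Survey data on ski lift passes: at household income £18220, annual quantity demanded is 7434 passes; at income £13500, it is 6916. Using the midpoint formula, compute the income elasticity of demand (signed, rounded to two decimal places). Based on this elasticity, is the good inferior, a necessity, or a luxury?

%ΔQ = (6916 − 7434)/[( 7434 + 6916)/2] = -518/7175 = -0.072195…
%ΔIncome = (13500 − 18220)/[( 18220 + 13500)/2] = -4720/15860 = -0.297604…
E_income = (-518/7175) / (-4720/15860) = 0.2425…
0 < E_income < 1 ⇒ normal good, necessity.

0.24; necessity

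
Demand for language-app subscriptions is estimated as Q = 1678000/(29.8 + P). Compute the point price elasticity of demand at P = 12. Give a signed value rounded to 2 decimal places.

dQ/dP = −1678000/(29.8 + P)² = -960.372. At P = 12, Q = 40143.5.
Ed = (dQ/dP)·(P/Q) = (-960.372) × (12/40143.5) = -0.2870…

-0.29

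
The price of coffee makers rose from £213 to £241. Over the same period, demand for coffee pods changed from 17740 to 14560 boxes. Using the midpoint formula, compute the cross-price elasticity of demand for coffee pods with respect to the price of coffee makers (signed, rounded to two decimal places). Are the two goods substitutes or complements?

-1.60; complements

%ΔQ_{coffee pods} = (14560 − 17740)/avg = -3180/16150 = -0.196904…
%ΔP_{coffee makers} = (241 − 213)/avg = 28/227 = 0.123348…
E_cross = (-3180/16150) / (28/227) = -1.5963…
E_cross < 0 ⇒ the goods are complements.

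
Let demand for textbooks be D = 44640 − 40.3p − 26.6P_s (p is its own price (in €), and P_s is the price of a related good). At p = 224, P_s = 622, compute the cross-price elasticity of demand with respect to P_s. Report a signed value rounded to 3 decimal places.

At the given values, D = 44640 − 40.3(224) − 26.6(622) = 19067.6.
∂D/∂P_s = -26.6.
E = (-26.6) × (622/19067.6) = -0.86771…

-0.868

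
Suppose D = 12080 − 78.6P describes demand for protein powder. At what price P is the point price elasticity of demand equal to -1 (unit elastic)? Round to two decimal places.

Ed = −78.6P/(12080 − 78.6P). Set this equal to -1:
78.6P = 1·(12080 − 78.6P) ⇒ 78.6P(1 + 1) = 1·12080
P = 1·12080 / (78.6·2) = 76.8447…

76.84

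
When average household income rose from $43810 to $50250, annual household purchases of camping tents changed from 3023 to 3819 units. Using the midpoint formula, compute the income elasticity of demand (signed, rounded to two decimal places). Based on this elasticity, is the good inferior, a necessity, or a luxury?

1.70; luxury

%ΔQ = (3819 − 3023)/[( 3023 + 3819)/2] = 796/3421 = 0.232680…
%ΔIncome = (50250 − 43810)/[( 43810 + 50250)/2] = 6440/47030 = 0.136933…
E_income = (796/3421) / (6440/47030) = 1.6992…
E_income > 1 ⇒ normal good, luxury.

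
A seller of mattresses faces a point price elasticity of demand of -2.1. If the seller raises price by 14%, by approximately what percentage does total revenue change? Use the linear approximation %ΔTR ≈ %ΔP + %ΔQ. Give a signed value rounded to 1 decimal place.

%ΔQ ≈ Ed × %ΔP = (-2.1) × (+14%) = -29.4000%
%ΔTR ≈ %ΔP + %ΔQ = (+14%) + (-29.4000%) = -15.4000%

-15.4%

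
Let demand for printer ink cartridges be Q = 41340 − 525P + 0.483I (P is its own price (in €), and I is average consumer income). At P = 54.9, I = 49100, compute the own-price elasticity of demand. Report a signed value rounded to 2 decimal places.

At the given values, Q = 41340 − 525(54.9) + 0.483(49100) = 36232.8.
∂Q/∂P = −525.
E = (-525) × (54.9/36232.8) = -0.7954…

-0.80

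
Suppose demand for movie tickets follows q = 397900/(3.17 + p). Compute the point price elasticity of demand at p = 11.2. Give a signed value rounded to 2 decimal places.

-0.78

dq/dp = −397900/(3.17 + p)² = -1926.91. At p = 11.2, q = 27689.6.
Ed = (dq/dp)·(p/q) = (-1926.91) × (11.2/27689.6) = -0.7794…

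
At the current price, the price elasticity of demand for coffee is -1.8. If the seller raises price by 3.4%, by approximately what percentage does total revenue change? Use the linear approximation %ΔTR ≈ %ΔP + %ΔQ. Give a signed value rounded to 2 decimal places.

%ΔQ ≈ Ed × %ΔP = (-1.8) × (+3.4%) = -6.1200%
%ΔTR ≈ %ΔP + %ΔQ = (+3.4%) + (-6.1200%) = -2.7200%

-2.72%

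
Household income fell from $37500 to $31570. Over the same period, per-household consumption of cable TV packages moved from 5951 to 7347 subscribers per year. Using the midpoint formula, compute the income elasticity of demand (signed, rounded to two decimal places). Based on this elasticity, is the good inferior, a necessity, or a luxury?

-1.22; inferior

%ΔQ = (7347 − 5951)/[( 5951 + 7347)/2] = 1396/6649 = 0.209956…
%ΔIncome = (31570 − 37500)/[( 37500 + 31570)/2] = -5930/34535 = -0.171709…
E_income = (1396/6649) / (-5930/34535) = -1.2227…
E_income < 0 ⇒ inferior good.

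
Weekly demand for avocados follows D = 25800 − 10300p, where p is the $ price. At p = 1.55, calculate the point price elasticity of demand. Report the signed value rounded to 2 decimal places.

dD/dp = −10300. At p = 1.55, D = 25800 − 10300(1.55) = 9835.
Ed = (dD/dp)·(p/D) = −10300 × (1.55/9835) = -1.6232…

-1.62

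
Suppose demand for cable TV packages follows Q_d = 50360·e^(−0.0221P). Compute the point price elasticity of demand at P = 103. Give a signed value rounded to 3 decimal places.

dQ_d/dP = −0.0221·Q_d = -114.26. At P = 103, Q_d = 5170.13.
Ed = (dQ_d/dP)·(P/Q_d) = (-114.26) × (103/5170.13) = -2.2763

-2.276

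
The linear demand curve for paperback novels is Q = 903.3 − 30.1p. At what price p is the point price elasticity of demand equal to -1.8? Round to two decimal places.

19.29

Ed = −30.1p/(903.3 − 30.1p). Set this equal to -1.8:
30.1p = 1.8·(903.3 − 30.1p) ⇒ 30.1p(1 + 1.8) = 1.8·903.3
p = 1.8·903.3 / (30.1·2.8) = 19.2921…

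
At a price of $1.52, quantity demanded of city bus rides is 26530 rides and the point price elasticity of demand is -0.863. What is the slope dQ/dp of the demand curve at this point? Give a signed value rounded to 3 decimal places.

Ed = (dQ/dp)·(p/Q) ⇒ dQ/dp = Ed·Q/p = (-0.863)·26530/1.52 = -15062.75657…

-15062.757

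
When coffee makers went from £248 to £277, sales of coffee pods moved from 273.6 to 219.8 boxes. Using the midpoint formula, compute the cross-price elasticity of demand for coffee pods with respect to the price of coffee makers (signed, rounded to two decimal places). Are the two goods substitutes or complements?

%ΔQ_{coffee pods} = (219.8 − 273.6)/avg = -53.8/246.7 = -0.218078…
%ΔP_{coffee makers} = (277 − 248)/avg = 29/262.5 = 0.110476…
E_cross = (-53.8/246.7) / (29/262.5) = -1.9739…
E_cross < 0 ⇒ the goods are complements.

-1.97; complements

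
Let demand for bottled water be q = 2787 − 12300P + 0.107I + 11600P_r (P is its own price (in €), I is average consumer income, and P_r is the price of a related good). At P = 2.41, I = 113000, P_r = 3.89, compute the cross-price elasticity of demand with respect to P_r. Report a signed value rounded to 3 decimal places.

At the given values, q = 2787 − 12300(2.41) + 0.107(113000) + 11600(3.89) = 30359.
∂q/∂P_r = 11600.
E = (11600) × (3.89/30359) = 1.48634…

1.486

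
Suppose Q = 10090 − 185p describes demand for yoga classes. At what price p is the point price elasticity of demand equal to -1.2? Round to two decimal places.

Ed = −185p/(10090 − 185p). Set this equal to -1.2:
185p = 1.2·(10090 − 185p) ⇒ 185p(1 + 1.2) = 1.2·10090
p = 1.2·10090 / (185·2.2) = 29.7493…

29.75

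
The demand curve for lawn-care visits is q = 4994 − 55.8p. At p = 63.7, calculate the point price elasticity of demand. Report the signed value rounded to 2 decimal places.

-2.47

dq/dp = −55.8. At p = 63.7, q = 4994 − 55.8(63.7) = 1439.54.
Ed = (dq/dp)·(p/q) = −55.8 × (63.7/1439.54) = -2.4691…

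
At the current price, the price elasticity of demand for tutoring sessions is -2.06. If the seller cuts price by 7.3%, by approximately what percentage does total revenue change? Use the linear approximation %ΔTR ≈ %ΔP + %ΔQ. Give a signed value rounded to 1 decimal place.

%ΔQ ≈ Ed × %ΔP = (-2.06) × (-7.3%) = +15.0380%
%ΔTR ≈ %ΔP + %ΔQ = (-7.3%) + (+15.0380%) = +7.7380%

+7.7%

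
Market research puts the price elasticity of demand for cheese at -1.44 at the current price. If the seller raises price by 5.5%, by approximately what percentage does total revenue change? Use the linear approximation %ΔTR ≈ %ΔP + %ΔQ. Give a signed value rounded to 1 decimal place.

%ΔQ ≈ Ed × %ΔP = (-1.44) × (+5.5%) = -7.9200%
%ΔTR ≈ %ΔP + %ΔQ = (+5.5%) + (-7.9200%) = -2.4200%

-2.4%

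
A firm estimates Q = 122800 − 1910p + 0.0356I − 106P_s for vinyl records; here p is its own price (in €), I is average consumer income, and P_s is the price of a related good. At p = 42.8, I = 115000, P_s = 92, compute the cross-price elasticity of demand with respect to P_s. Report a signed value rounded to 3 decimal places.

-0.276

At the given values, Q = 122800 − 1910(42.8) + 0.0356(115000) − 106(92) = 35394.
∂Q/∂P_s = -106.
E = (-106) × (92/35394) = -0.27552…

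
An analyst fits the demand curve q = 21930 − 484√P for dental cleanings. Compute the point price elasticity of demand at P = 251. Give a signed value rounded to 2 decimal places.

dq/dP = −484/(2√P) = -15.2749. At P = 251, q = 14262.
Ed = (dq/dP)·(P/q) = (-15.2749) × (251/14262) = -0.2688…

-0.27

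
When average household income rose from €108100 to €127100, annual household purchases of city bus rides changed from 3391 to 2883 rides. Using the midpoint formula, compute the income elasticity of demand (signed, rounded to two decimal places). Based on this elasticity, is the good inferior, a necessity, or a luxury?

-1.00; inferior

%ΔQ = (2883 − 3391)/[( 3391 + 2883)/2] = -508/3137 = -0.161938…
%ΔIncome = (127100 − 108100)/[( 108100 + 127100)/2] = 19000/117600 = 0.161564…
E_income = (-508/3137) / (19000/117600) = -1.0023…
E_income < 0 ⇒ inferior good.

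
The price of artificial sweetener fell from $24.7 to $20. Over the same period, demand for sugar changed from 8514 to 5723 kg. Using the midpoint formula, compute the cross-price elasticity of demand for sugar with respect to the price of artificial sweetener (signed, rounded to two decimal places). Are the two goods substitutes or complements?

1.86; substitutes

%ΔQ_{sugar} = (5723 − 8514)/avg = -2791/7118.5 = -0.392076…
%ΔP_{artificial sweetener} = (20 − 24.7)/avg = -4.7/22.35 = -0.210290…
E_cross = (-2791/7118.5) / (-4.7/22.35) = 1.8644…
E_cross > 0 ⇒ the goods are substitutes.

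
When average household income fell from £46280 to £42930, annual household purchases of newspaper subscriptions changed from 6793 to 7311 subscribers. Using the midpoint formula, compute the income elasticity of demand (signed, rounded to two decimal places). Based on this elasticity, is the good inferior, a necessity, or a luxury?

-0.98; inferior

%ΔQ = (7311 − 6793)/[( 6793 + 7311)/2] = 518/7052 = 0.073454…
%ΔIncome = (42930 − 46280)/[( 46280 + 42930)/2] = -3350/44605 = -0.075103…
E_income = (518/7052) / (-3350/44605) = -0.9780…
E_income < 0 ⇒ inferior good.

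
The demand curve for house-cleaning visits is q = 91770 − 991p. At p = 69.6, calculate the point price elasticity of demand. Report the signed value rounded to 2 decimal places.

-3.03

dq/dp = −991. At p = 69.6, q = 91770 − 991(69.6) = 22796.4.
Ed = (dq/dp)·(p/q) = −991 × (69.6/22796.4) = -3.0256…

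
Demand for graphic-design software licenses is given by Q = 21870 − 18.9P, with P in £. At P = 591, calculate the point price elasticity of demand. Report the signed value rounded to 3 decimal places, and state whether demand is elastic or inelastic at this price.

-1.044; elastic

dQ/dP = −18.9. At P = 591, Q = 21870 − 18.9(591) = 10700.1.
Ed = (dQ/dP)·(P/Q) = −18.9 × (591/10700.1) = -1.04390…
|Ed| = 1.044 > 1, so demand is elastic.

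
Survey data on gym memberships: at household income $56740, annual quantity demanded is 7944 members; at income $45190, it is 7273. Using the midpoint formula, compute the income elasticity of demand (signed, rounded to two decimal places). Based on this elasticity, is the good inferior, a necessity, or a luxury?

0.39; necessity

%ΔQ = (7273 − 7944)/[( 7944 + 7273)/2] = -671/7608.5 = -0.088190…
%ΔIncome = (45190 − 56740)/[( 56740 + 45190)/2] = -11550/50965 = -0.226626…
E_income = (-671/7608.5) / (-11550/50965) = 0.3891…
0 < E_income < 1 ⇒ normal good, necessity.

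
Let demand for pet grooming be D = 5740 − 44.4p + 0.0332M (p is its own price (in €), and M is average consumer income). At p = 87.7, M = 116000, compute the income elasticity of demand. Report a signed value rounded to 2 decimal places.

At the given values, D = 5740 − 44.4(87.7) + 0.0332(116000) = 5697.32.
∂D/∂M = 0.0332.
E = (0.0332) × (116000/5697.32) = 0.6759…

0.68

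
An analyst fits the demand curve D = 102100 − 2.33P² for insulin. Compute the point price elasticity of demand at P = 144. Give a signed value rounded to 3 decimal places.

-1.797

dD/dP = −2·2.33·P = -671.04. At P = 144, D = 53785.12.
Ed = (dD/dP)·(P/D) = (-671.04) × (144/53785.12) = -1.79658…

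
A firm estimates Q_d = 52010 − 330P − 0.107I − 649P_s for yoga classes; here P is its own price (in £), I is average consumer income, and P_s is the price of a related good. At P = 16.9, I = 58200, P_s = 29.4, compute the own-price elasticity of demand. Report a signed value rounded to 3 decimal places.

At the given values, Q_d = 52010 − 330(16.9) − 0.107(58200) − 649(29.4) = 21125.
∂Q_d/∂P = −330.
E = (-330) × (16.9/21125) = -0.264

-0.264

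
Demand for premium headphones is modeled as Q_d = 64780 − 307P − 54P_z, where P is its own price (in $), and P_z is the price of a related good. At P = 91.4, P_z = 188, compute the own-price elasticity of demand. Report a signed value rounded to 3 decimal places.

-1.056

At the given values, Q_d = 64780 − 307(91.4) − 54(188) = 26568.2.
∂Q_d/∂P = −307.
E = (-307) × (91.4/26568.2) = -1.05614…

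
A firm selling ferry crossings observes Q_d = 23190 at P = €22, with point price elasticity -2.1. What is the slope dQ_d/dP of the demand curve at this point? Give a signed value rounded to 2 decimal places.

-2213.59

Ed = (dQ_d/dP)·(P/Q_d) ⇒ dQ_d/dP = Ed·Q_d/P = (-2.1)·23190/22 = -2213.5909…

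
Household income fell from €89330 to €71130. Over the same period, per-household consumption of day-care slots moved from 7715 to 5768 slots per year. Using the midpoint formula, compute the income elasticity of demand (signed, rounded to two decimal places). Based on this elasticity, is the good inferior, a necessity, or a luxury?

%ΔQ = (5768 − 7715)/[( 7715 + 5768)/2] = -1947/6741.5 = -0.288808…
%ΔIncome = (71130 − 89330)/[( 89330 + 71130)/2] = -18200/80230 = -0.226847…
E_income = (-1947/6741.5) / (-18200/80230) = 1.2731…
E_income > 1 ⇒ normal good, luxury.

1.27; luxury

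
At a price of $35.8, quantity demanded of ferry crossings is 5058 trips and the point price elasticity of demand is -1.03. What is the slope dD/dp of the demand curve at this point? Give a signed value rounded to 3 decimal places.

Ed = (dD/dp)·(p/D) ⇒ dD/dp = Ed·D/p = (-1.03)·5058/35.8 = -145.52346…

-145.523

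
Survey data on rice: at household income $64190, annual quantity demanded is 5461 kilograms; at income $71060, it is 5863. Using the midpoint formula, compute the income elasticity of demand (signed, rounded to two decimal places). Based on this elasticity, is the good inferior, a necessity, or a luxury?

0.70; necessity

%ΔQ = (5863 − 5461)/[( 5461 + 5863)/2] = 402/5662 = 0.070999…
%ΔIncome = (71060 − 64190)/[( 64190 + 71060)/2] = 6870/67625 = 0.101589…
E_income = (402/5662) / (6870/67625) = 0.6988…
0 < E_income < 1 ⇒ normal good, necessity.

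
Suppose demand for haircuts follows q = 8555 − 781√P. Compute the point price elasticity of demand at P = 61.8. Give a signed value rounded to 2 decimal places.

-1.27

dq/dP = −781/(2√P) = -49.6737. At P = 61.8, q = 2415.33.
Ed = (dq/dP)·(P/q) = (-49.6737) × (61.8/2415.33) = -1.2709…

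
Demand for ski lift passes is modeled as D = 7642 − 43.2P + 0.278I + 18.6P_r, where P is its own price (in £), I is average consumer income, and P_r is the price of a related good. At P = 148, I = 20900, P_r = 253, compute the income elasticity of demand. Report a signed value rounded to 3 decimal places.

At the given values, D = 7642 − 43.2(148) + 0.278(20900) + 18.6(253) = 11764.4.
∂D/∂I = 0.278.
E = (0.278) × (20900/11764.4) = 0.49387…

0.494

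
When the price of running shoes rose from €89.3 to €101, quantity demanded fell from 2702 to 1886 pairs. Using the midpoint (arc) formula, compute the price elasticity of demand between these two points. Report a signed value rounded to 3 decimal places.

%ΔQ = (1886 − 2702) / [(2702 + 1886)/2] = -816/2294 = -0.355710…
%ΔP = (101 − 89.3) / [(89.3 + 101)/2] = 11.7/95.15 = 0.122963…
Arc Ed = %ΔQ / %ΔP = (-816/2294) / (11.7/95.15) = -2.89280…

-2.893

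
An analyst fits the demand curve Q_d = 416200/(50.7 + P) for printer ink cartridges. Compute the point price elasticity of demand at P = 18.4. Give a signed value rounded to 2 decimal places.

-0.27

dQ_d/dP = −416200/(50.7 + P)² = -87.1658. At P = 18.4, Q_d = 6023.15.
Ed = (dQ_d/dP)·(P/Q_d) = (-87.1658) × (18.4/6023.15) = -0.2662…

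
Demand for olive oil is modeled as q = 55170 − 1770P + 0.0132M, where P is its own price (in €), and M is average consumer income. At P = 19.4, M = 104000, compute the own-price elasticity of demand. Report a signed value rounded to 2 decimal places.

At the given values, q = 55170 − 1770(19.4) + 0.0132(104000) = 22204.8.
∂q/∂P = −1770.
E = (-1770) × (19.4/22204.8) = -1.5464…

-1.55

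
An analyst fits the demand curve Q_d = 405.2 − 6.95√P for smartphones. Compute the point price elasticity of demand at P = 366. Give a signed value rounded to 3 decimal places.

dQ_d/dP = −6.95/(2√P) = -0.181641. At P = 366, Q_d = 272.239.
Ed = (dQ_d/dP)·(P/Q_d) = (-0.181641) × (366/272.239) = -0.24419…

-0.244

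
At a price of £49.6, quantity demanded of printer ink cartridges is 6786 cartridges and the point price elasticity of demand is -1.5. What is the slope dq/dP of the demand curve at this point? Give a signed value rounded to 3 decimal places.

Ed = (dq/dP)·(P/q) ⇒ dq/dP = Ed·q/P = (-1.5)·6786/49.6 = -205.22177…

-205.222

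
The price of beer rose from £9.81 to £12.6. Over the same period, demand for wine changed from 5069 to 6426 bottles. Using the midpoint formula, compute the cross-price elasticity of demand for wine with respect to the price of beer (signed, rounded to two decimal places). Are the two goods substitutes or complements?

%ΔQ_{wine} = (6426 − 5069)/avg = 1357/5747.5 = 0.236102…
%ΔP_{beer} = (12.6 − 9.81)/avg = 2.79/11.205 = 0.248995…
E_cross = (1357/5747.5) / (2.79/11.205) = 0.9482…
E_cross > 0 ⇒ the goods are substitutes.

0.95; substitutes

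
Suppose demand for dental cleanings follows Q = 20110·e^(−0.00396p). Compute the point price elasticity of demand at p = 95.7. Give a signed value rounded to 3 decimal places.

-0.379

dQ/dp = −0.00396·Q = -54.5157. At p = 95.7, Q = 13766.6.
Ed = (dQ/dp)·(p/Q) = (-54.5157) × (95.7/13766.6) = -0.37897…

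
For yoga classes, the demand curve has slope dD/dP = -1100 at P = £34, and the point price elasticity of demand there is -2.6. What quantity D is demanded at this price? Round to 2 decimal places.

Ed = (dD/dP)·(P/D) ⇒ D = (dD/dP)·P/Ed = (-1100)·34/(-2.6) = 14384.6153…

14384.62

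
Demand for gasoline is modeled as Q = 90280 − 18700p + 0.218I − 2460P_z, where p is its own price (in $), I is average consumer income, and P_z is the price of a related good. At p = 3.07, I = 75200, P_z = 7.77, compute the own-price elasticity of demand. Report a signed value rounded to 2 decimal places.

At the given values, Q = 90280 − 18700(3.07) + 0.218(75200) − 2460(7.77) = 30150.4.
∂Q/∂p = −18700.
E = (-18700) × (3.07/30150.4) = -1.9040…

-1.90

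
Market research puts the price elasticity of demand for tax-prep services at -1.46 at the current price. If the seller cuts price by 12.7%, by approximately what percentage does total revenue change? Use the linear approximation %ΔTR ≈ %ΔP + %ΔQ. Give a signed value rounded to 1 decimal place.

+5.8%

%ΔQ ≈ Ed × %ΔP = (-1.46) × (-12.7%) = +18.5420%
%ΔTR ≈ %ΔP + %ΔQ = (-12.7%) + (+18.5420%) = +5.8420%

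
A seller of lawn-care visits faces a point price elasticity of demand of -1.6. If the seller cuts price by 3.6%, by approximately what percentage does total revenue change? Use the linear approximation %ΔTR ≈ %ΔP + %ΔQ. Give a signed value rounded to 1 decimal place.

+2.2%

%ΔQ ≈ Ed × %ΔP = (-1.6) × (-3.6%) = +5.7600%
%ΔTR ≈ %ΔP + %ΔQ = (-3.6%) + (+5.7600%) = +2.1600%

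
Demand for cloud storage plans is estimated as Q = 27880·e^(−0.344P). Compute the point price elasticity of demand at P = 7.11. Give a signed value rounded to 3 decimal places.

dQ/dP = −0.344·Q = -831.068. At P = 7.11, Q = 2415.89.
Ed = (dQ/dP)·(P/Q) = (-831.068) × (7.11/2415.89) = -2.44584

-2.446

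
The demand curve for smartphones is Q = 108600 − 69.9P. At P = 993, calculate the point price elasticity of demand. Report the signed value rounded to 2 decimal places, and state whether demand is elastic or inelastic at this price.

dQ/dP = −69.9. At P = 993, Q = 108600 − 69.9(993) = 39189.3.
Ed = (dQ/dP)·(P/Q) = −69.9 × (993/39189.3) = -1.7711…
|Ed| = 1.77 > 1, so demand is elastic.

-1.77; elastic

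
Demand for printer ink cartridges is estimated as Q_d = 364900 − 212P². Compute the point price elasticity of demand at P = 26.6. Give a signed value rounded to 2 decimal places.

-1.40

dQ_d/dP = −2·212·P = -11278.4. At P = 26.6, Q_d = 214897.28.
Ed = (dQ_d/dP)·(P/Q_d) = (-11278.4) × (26.6/214897.28) = -1.3960…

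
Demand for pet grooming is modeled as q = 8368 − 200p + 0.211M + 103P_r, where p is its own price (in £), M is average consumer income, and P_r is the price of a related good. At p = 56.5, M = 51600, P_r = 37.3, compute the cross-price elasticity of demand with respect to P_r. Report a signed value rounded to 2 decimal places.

0.33

At the given values, q = 8368 − 200(56.5) + 0.211(51600) + 103(37.3) = 11797.5.
∂q/∂P_r = 103.
E = (103) × (37.3/11797.5) = 0.3256…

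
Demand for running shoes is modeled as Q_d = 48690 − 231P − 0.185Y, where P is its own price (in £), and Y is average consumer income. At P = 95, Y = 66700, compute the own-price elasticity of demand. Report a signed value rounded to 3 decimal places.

-1.523

At the given values, Q_d = 48690 − 231(95) − 0.185(66700) = 14405.5.
∂Q_d/∂P = −231.
E = (-231) × (95/14405.5) = -1.52337…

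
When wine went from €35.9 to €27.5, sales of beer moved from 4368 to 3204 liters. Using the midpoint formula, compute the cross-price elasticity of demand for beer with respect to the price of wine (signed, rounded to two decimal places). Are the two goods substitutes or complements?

%ΔQ_{beer} = (3204 − 4368)/avg = -1164/3786 = -0.307448…
%ΔP_{wine} = (27.5 − 35.9)/avg = -8.4/31.7 = -0.264984…
E_cross = (-1164/3786) / (-8.4/31.7) = 1.1602…
E_cross > 0 ⇒ the goods are substitutes.

1.16; substitutes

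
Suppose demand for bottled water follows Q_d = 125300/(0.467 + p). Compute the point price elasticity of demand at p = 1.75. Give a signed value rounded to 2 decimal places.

dQ_d/dp = −125300/(0.467 + p)² = -25492.9. At p = 1.75, Q_d = 56517.8.
Ed = (dQ_d/dp)·(p/Q_d) = (-25492.9) × (1.75/56517.8) = -0.7893…

-0.79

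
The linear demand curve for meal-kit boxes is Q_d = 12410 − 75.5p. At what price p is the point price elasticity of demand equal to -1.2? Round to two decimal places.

Ed = −75.5p/(12410 − 75.5p). Set this equal to -1.2:
75.5p = 1.2·(12410 − 75.5p) ⇒ 75.5p(1 + 1.2) = 1.2·12410
p = 1.2·12410 / (75.5·2.2) = 89.6568…

89.66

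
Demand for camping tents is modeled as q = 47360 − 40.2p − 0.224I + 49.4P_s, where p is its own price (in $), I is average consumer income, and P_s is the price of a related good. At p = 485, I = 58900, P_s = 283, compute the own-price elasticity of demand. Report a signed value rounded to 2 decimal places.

At the given values, q = 47360 − 40.2(485) − 0.224(58900) + 49.4(283) = 28649.6.
∂q/∂p = −40.2.
E = (-40.2) × (485/28649.6) = -0.6805…

-0.68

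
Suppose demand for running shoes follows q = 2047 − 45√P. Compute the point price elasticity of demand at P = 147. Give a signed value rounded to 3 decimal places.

-0.182

dq/dP = −45/(2√P) = -1.85577. At P = 147, q = 1501.4.
Ed = (dq/dP)·(P/q) = (-1.85577) × (147/1501.4) = -0.18169…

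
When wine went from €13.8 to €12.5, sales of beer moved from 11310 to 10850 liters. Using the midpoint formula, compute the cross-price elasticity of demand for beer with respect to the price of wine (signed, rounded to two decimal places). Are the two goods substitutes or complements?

%ΔQ_{beer} = (10850 − 11310)/avg = -460/11080 = -0.041516…
%ΔP_{wine} = (12.5 − 13.8)/avg = -1.3/13.15 = -0.098859…
E_cross = (-460/11080) / (-1.3/13.15) = 0.4199…
E_cross > 0 ⇒ the goods are substitutes.

0.42; substitutes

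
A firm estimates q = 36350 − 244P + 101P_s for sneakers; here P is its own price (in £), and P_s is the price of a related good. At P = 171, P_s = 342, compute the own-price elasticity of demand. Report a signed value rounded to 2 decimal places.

-1.43

At the given values, q = 36350 − 244(171) + 101(342) = 29168.
∂q/∂P = −244.
E = (-244) × (171/29168) = -1.4304…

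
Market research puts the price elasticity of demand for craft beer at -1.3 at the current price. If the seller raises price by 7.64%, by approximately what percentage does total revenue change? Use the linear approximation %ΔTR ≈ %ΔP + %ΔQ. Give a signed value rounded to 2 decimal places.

-2.29%

%ΔQ ≈ Ed × %ΔP = (-1.3) × (+7.64%) = -9.9320%
%ΔTR ≈ %ΔP + %ΔQ = (+7.64%) + (-9.9320%) = -2.2920%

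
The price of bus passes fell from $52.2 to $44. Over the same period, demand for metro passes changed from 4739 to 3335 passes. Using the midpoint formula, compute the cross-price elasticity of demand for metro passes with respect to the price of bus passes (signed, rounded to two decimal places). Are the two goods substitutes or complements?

2.04; substitutes

%ΔQ_{metro passes} = (3335 − 4739)/avg = -1404/4037 = -0.347783…
%ΔP_{bus passes} = (44 − 52.2)/avg = -8.2/48.1 = -0.170478…
E_cross = (-1404/4037) / (-8.2/48.1) = 2.0400…
E_cross > 0 ⇒ the goods are substitutes.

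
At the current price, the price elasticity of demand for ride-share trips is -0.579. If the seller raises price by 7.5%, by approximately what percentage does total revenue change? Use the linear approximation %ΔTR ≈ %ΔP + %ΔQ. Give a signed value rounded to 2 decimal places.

+3.16%

%ΔQ ≈ Ed × %ΔP = (-0.579) × (+7.5%) = -4.3425%
%ΔTR ≈ %ΔP + %ΔQ = (+7.5%) + (-4.3425%) = +3.1575%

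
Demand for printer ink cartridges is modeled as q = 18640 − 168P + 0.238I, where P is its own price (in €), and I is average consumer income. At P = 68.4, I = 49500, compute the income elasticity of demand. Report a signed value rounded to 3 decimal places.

At the given values, q = 18640 − 168(68.4) + 0.238(49500) = 18929.8.
∂q/∂I = 0.238.
E = (0.238) × (49500/18929.8) = 0.62235…

0.622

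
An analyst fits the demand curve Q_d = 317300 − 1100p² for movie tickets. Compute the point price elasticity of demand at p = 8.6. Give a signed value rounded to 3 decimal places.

-0.690

dQ_d/dp = −2·1100·p = -18920. At p = 8.6, Q_d = 235944.
Ed = (dQ_d/dp)·(p/Q_d) = (-18920) × (8.6/235944) = -0.68962…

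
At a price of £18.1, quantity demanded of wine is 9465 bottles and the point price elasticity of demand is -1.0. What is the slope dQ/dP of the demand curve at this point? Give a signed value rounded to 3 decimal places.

-522.928

Ed = (dQ/dP)·(P/Q) ⇒ dQ/dP = Ed·Q/P = (-1.0)·9465/18.1 = -522.92817…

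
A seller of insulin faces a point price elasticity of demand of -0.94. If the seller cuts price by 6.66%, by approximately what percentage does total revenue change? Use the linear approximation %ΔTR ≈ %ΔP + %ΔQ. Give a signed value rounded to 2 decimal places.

-0.40%

%ΔQ ≈ Ed × %ΔP = (-0.94) × (-6.66%) = +6.2604%
%ΔTR ≈ %ΔP + %ΔQ = (-6.66%) + (+6.2604%) = -0.3996%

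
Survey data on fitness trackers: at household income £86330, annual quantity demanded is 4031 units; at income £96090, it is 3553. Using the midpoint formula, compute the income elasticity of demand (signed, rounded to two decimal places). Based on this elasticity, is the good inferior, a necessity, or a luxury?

%ΔQ = (3553 − 4031)/[( 4031 + 3553)/2] = -478/3792 = -0.126054…
%ΔIncome = (96090 − 86330)/[( 86330 + 96090)/2] = 9760/91210 = 0.107005…
E_income = (-478/3792) / (9760/91210) = -1.1780…
E_income < 0 ⇒ inferior good.

-1.18; inferior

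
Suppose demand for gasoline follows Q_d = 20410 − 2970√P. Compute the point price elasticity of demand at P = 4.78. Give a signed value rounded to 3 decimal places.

dQ_d/dP = −2970/(2√P) = -679.223. At P = 4.78, Q_d = 13916.6.
Ed = (dQ_d/dP)·(P/Q_d) = (-679.223) × (4.78/13916.6) = -0.23329…

-0.233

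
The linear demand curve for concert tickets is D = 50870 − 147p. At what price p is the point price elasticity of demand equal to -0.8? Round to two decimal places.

153.80

Ed = −147p/(50870 − 147p). Set this equal to -0.8:
147p = 0.8·(50870 − 147p) ⇒ 147p(1 + 0.8) = 0.8·50870
p = 0.8·50870 / (147·1.8) = 153.8019…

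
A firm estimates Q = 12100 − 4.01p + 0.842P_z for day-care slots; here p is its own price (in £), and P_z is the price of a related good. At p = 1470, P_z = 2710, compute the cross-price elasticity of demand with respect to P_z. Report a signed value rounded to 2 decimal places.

0.27

At the given values, Q = 12100 − 4.01(1470) + 0.842(2710) = 8487.12.
∂Q/∂P_z = 0.842.
E = (0.842) × (2710/8487.12) = 0.2688…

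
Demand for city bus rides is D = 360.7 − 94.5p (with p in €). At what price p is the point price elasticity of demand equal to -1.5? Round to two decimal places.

2.29

Ed = −94.5p/(360.7 − 94.5p). Set this equal to -1.5:
94.5p = 1.5·(360.7 − 94.5p) ⇒ 94.5p(1 + 1.5) = 1.5·360.7
p = 1.5·360.7 / (94.5·2.5) = 2.2901…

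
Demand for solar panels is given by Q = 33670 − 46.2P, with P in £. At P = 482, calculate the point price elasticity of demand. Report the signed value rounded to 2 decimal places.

-1.95

dQ/dP = −46.2. At P = 482, Q = 33670 − 46.2(482) = 11401.6.
Ed = (dQ/dP)·(P/Q) = −46.2 × (482/11401.6) = -1.9530…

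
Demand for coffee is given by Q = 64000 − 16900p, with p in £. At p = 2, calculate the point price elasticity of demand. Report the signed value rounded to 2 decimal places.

dQ/dp = −16900. At p = 2, Q = 64000 − 16900(2) = 30200.
Ed = (dQ/dp)·(p/Q) = −16900 × (2/30200) = -1.1192…

-1.12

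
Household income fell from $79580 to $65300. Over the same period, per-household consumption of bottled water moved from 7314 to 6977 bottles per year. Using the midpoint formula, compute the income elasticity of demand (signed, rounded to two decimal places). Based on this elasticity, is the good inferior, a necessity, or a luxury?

%ΔQ = (6977 − 7314)/[( 7314 + 6977)/2] = -337/7145.5 = -0.047162…
%ΔIncome = (65300 − 79580)/[( 79580 + 65300)/2] = -14280/72440 = -0.197128…
E_income = (-337/7145.5) / (-14280/72440) = 0.2392…
0 < E_income < 1 ⇒ normal good, necessity.

0.24; necessity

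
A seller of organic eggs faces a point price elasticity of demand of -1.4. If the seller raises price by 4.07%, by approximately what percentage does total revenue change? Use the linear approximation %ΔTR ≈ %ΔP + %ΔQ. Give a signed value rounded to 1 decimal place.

-1.6%

%ΔQ ≈ Ed × %ΔP = (-1.4) × (+4.07%) = -5.6980%
%ΔTR ≈ %ΔP + %ΔQ = (+4.07%) + (-5.6980%) = -1.6280%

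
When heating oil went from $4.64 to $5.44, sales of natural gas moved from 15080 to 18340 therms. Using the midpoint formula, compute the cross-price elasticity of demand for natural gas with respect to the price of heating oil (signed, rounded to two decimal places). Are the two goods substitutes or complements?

%ΔQ_{natural gas} = (18340 − 15080)/avg = 3260/16710 = 0.195092…
%ΔP_{heating oil} = (5.44 − 4.64)/avg = 0.8/5.04 = 0.158730…
E_cross = (3260/16710) / (0.8/5.04) = 1.2290…
E_cross > 0 ⇒ the goods are substitutes.

1.23; substitutes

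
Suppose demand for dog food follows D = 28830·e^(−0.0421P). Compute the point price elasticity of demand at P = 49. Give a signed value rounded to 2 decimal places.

-2.06

dD/dP = −0.0421·D = -154.248. At P = 49, D = 3663.86.
Ed = (dD/dP)·(P/D) = (-154.248) × (49/3663.86) = -2.0629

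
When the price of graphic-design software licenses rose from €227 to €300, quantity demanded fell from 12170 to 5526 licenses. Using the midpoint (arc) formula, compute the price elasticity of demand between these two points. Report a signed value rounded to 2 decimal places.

%ΔQ = (5526 − 12170) / [(12170 + 5526)/2] = -6644/8848 = -0.750904…
%ΔP = (300 − 227) / [(227 + 300)/2] = 73/263.5 = 0.277039…
Arc Ed = %ΔQ / %ΔP = (-6644/8848) / (73/263.5) = -2.7104…

-2.71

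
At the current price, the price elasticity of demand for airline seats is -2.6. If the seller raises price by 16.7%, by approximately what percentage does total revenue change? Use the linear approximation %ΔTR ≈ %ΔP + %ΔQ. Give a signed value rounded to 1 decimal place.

-26.7%

%ΔQ ≈ Ed × %ΔP = (-2.6) × (+16.7%) = -43.4200%
%ΔTR ≈ %ΔP + %ΔQ = (+16.7%) + (-43.4200%) = -26.7200%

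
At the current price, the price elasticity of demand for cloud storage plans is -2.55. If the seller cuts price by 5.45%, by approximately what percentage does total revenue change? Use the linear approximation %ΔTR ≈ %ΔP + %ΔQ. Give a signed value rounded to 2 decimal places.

%ΔQ ≈ Ed × %ΔP = (-2.55) × (-5.45%) = +13.8975%
%ΔTR ≈ %ΔP + %ΔQ = (-5.45%) + (+13.8975%) = +8.4475%

+8.45%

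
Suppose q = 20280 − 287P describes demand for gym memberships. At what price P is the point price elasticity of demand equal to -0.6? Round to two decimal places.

Ed = −287P/(20280 − 287P). Set this equal to -0.6:
287P = 0.6·(20280 − 287P) ⇒ 287P(1 + 0.6) = 0.6·20280
P = 0.6·20280 / (287·1.6) = 26.4982…

26.50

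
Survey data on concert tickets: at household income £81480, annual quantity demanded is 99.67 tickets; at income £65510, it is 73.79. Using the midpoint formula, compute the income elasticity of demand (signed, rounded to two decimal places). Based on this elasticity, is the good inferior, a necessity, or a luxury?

1.37; luxury

%ΔQ = (73.79 − 99.67)/[( 99.67 + 73.79)/2] = -25.88/86.73 = -0.298397…
%ΔIncome = (65510 − 81480)/[( 81480 + 65510)/2] = -15970/73495 = -0.217293…
E_income = (-25.88/86.73) / (-15970/73495) = 1.3732…
E_income > 1 ⇒ normal good, luxury.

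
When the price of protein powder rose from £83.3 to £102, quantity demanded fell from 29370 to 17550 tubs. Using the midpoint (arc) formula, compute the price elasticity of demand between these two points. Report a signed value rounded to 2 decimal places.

-2.50

%ΔQ = (17550 − 29370) / [(29370 + 17550)/2] = -11820/23460 = -0.503836…
%ΔP = (102 − 83.3) / [(83.3 + 102)/2] = 18.7/92.65 = 0.201834…
Arc Ed = %ΔQ / %ΔP = (-11820/23460) / (18.7/92.65) = -2.4962…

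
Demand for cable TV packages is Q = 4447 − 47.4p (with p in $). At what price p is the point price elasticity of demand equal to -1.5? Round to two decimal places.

Ed = −47.4p/(4447 − 47.4p). Set this equal to -1.5:
47.4p = 1.5·(4447 − 47.4p) ⇒ 47.4p(1 + 1.5) = 1.5·4447
p = 1.5·4447 / (47.4·2.5) = 56.2911…

56.29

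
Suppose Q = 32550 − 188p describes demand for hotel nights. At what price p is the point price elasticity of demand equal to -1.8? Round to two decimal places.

Ed = −188p/(32550 − 188p). Set this equal to -1.8:
188p = 1.8·(32550 − 188p) ⇒ 188p(1 + 1.8) = 1.8·32550
p = 1.8·32550 / (188·2.8) = 111.3031…

111.30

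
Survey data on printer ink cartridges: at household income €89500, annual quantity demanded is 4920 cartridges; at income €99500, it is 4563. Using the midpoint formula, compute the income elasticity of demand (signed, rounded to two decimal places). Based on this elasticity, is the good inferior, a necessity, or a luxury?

-0.71; inferior

%ΔQ = (4563 − 4920)/[( 4920 + 4563)/2] = -357/4741.5 = -0.075292…
%ΔIncome = (99500 − 89500)/[( 89500 + 99500)/2] = 10000/94500 = 0.105820…
E_income = (-357/4741.5) / (10000/94500) = -0.7115…
E_income < 0 ⇒ inferior good.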